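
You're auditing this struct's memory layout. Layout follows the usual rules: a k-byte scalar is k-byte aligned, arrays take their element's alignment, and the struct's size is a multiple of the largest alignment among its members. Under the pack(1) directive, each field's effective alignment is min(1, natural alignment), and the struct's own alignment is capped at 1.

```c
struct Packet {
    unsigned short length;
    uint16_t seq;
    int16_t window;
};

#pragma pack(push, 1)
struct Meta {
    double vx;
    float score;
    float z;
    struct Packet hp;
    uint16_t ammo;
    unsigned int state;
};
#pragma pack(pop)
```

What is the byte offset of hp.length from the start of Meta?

16

Packet: length at 0 (size 2, align 2) → ends 2; seq at 2 (size 2, align 2) → ends 4; window at 4 (size 2, align 2) → ends 6; total 6 bytes, alignment 2
vx at 0 (size 8, align 1) → ends 8
score at 8 (size 4, align 1) → ends 12
z at 12 (size 4, align 1) → ends 16
hp at 16 (size 6, align 1) → ends 22
within Packet: length at 0
16 + 0 = 16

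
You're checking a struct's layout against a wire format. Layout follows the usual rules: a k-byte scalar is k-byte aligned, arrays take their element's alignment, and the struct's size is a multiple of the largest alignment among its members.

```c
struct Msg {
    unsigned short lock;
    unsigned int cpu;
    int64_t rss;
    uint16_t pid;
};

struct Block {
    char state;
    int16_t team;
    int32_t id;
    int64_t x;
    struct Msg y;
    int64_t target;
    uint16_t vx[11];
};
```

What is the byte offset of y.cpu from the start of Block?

Msg: lock at 0 (size 2, align 2) → ends 2; pad 2 to align 4 for cpu; cpu at 4 (size 4, align 4) → ends 8; rss at 8 (size 8, align 8) → ends 16; pid at 16 (size 2, align 2) → ends 18; tail pad 6 to reach multiple of 8; total 24 bytes, alignment 8
state at 0 (size 1, align 1) → ends 1
pad 1 to align 2 for team
team at 2 (size 2, align 2) → ends 4
id at 4 (size 4, align 4) → ends 8
x at 8 (size 8, align 8) → ends 16
y at 16 (size 24, align 8) → ends 40
within Msg: cpu at 4
16 + 4 = 20

20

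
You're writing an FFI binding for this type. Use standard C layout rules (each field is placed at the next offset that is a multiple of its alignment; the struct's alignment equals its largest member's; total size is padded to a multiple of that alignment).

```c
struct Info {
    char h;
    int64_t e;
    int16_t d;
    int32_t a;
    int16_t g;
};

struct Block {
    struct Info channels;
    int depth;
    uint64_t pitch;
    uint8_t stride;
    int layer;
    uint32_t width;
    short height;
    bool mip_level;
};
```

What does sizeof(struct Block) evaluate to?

Info: 0..1  h  (1B, 1-aligned); 1..8  -- padding (7B); 8..16  e  (8B, 8-aligned); 16..18  d  (2B, 2-aligned); 18..20  -- padding (2B); 20..24  a  (4B, 4-aligned); 24..26  g  (2B, 2-aligned); 26..32  -- tail padding (6B); sizeof = 32, alignof = 8
0..32  channels  (32B, 8-aligned)
32..36  depth  (4B, 4-aligned)
36..40  -- padding (4B)
40..48  pitch  (8B, 8-aligned)
48..49  stride  (1B, 1-aligned)
49..52  -- padding (3B)
52..56  layer  (4B, 4-aligned)
56..60  width  (4B, 4-aligned)
60..62  height  (2B, 2-aligned)
62..63  mip_level  (1B, 1-aligned)
63..64  -- tail padding (1B)
sizeof = 64, alignof = 8

64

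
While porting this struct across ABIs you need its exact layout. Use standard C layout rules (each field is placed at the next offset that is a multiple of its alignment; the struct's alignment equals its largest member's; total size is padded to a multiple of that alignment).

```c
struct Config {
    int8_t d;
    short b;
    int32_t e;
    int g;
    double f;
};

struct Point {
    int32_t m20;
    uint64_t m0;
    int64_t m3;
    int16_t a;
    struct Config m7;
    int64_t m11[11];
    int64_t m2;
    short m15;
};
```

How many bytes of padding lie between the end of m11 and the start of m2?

0

Config: d at 0 (size 1, align 1) → ends 1; pad 1 to align 2 for b; b at 2 (size 2, align 2) → ends 4; e at 4 (size 4, align 4) → ends 8; g at 8 (size 4, align 4) → ends 12; pad 4 to align 8 for f; f at 16 (size 8, align 8) → ends 24; total 24 bytes, alignment 8
m20 at 0 (size 4, align 4) → ends 4
pad 4 to align 8 for m0
m0 at 8 (size 8, align 8) → ends 16
m3 at 16 (size 8, align 8) → ends 24
a at 24 (size 2, align 2) → ends 26
pad 6 to align 8 for m7
m7 at 32 (size 24, align 8) → ends 56
m11 at 56 (size 88, align 8) → ends 144
m2 at 144 (size 8, align 8) → ends 152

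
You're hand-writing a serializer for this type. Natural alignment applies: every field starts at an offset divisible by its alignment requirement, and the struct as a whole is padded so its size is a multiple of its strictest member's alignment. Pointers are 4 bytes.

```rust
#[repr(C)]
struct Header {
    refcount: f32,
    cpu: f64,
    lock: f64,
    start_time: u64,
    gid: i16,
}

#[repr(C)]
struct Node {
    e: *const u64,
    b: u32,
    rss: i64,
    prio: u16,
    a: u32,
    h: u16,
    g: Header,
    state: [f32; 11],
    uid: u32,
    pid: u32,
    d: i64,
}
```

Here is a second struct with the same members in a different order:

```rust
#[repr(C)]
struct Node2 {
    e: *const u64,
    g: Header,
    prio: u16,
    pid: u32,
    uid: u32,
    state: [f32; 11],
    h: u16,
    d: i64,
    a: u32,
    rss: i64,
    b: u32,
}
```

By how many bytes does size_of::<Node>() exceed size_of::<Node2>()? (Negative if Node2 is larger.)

-8

Header: @0: refcount [4B, align 4] → 4; +4 pad (align 8); @8: cpu [8B, align 8] → 16; @16: lock [8B, align 8] → 24; @24: start_time [8B, align 8] → 32; @32: gid [2B, align 2] → 34; +6 tail pad (align 8); size 40, align 8
@0: e [4B, align 4] → 4
@4: b [4B, align 4] → 8
@8: rss [8B, align 8] → 16
@16: prio [2B, align 2] → 18
+2 pad (align 4)
@20: a [4B, align 4] → 24
@24: h [2B, align 2] → 26
+6 pad (align 8)
@32: g [40B, align 8] → 72
@72: state [44B, align 4] → 116
@116: uid [4B, align 4] → 120
@120: pid [4B, align 4] → 124
+4 pad (align 8)
@128: d [8B, align 8] → 136
size 136, align 8
— Node2 —
@0: e [4B, align 4] → 4
+4 pad (align 8)
@8: g [40B, align 8] → 48
@48: prio [2B, align 2] → 50
+2 pad (align 4)
@52: pid [4B, align 4] → 56
@56: uid [4B, align 4] → 60
@60: state [44B, align 4] → 104
@104: h [2B, align 2] → 106
+6 pad (align 8)
@112: d [8B, align 8] → 120
@120: a [4B, align 4] → 124
+4 pad (align 8)
@128: rss [8B, align 8] → 136
@136: b [4B, align 4] → 140
+4 tail pad (align 8)
size 144, align 8
136 − 144 = -8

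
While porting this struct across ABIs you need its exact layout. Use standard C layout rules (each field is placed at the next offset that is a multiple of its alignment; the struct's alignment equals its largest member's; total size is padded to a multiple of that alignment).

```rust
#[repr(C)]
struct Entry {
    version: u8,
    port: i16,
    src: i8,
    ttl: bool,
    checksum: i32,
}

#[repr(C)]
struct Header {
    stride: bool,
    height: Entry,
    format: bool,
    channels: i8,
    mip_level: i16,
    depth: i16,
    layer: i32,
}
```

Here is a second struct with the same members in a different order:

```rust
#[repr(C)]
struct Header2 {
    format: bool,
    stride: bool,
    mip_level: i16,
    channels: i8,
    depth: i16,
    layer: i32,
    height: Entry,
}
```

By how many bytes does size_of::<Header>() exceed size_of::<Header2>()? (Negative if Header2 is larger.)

4

Entry: 0..1  version  (1B, 1-aligned); 1..2  -- padding (1B); 2..4  port  (2B, 2-aligned); 4..5  src  (1B, 1-aligned); 5..6  ttl  (1B, 1-aligned); 6..8  -- padding (2B); 8..12  checksum  (4B, 4-aligned); sizeof = 12, alignof = 4
0..1  stride  (1B, 1-aligned)
1..4  -- padding (3B)
4..16  height  (12B, 4-aligned)
16..17  format  (1B, 1-aligned)
17..18  channels  (1B, 1-aligned)
18..20  mip_level  (2B, 2-aligned)
20..22  depth  (2B, 2-aligned)
22..24  -- padding (2B)
24..28  layer  (4B, 4-aligned)
sizeof = 28, alignof = 4
— Header2 —
0..1  format  (1B, 1-aligned)
1..2  stride  (1B, 1-aligned)
2..4  mip_level  (2B, 2-aligned)
4..5  channels  (1B, 1-aligned)
5..6  -- padding (1B)
6..8  depth  (2B, 2-aligned)
8..12  layer  (4B, 4-aligned)
12..24  height  (12B, 4-aligned)
sizeof = 24, alignof = 4
28 − 24 = 4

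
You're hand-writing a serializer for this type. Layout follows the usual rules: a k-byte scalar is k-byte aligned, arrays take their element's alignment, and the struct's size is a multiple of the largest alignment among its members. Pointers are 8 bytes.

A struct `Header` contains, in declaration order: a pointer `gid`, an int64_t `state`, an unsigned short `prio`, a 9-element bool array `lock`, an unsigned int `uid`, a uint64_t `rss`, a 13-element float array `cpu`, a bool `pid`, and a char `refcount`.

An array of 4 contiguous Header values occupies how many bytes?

384

gid at 0 (size 8, align 8) → ends 8
state at 8 (size 8, align 8) → ends 16
prio at 16 (size 2, align 2) → ends 18
lock at 18 (size 9, align 1) → ends 27
pad 1 to align 4 for uid
uid at 28 (size 4, align 4) → ends 32
rss at 32 (size 8, align 8) → ends 40
cpu at 40 (size 52, align 4) → ends 92
pid at 92 (size 1, align 1) → ends 93
refcount at 93 (size 1, align 1) → ends 94
tail pad 2 to reach multiple of 8
total 96 bytes, alignment 8
array of 4: 4 × 96 = 384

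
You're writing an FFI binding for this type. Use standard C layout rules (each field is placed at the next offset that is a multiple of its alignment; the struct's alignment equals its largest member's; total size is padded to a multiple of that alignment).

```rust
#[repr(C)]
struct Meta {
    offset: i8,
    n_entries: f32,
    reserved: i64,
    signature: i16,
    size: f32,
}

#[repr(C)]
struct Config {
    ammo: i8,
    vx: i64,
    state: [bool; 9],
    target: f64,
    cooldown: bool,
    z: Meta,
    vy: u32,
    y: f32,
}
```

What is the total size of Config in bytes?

80 bytes

Meta: offset at 0 (size 1, align 1) → ends 1; pad 3 to align 4 for n_entries; n_entries at 4 (size 4, align 4) → ends 8; reserved at 8 (size 8, align 8) → ends 16; signature at 16 (size 2, align 2) → ends 18; pad 2 to align 4 for size; size at 20 (size 4, align 4) → ends 24; total 24 bytes, alignment 8
ammo at 0 (size 1, align 1) → ends 1
pad 7 to align 8 for vx
vx at 8 (size 8, align 8) → ends 16
state at 16 (size 9, align 1) → ends 25
pad 7 to align 8 for target
target at 32 (size 8, align 8) → ends 40
cooldown at 40 (size 1, align 1) → ends 41
pad 7 to align 8 for z
z at 48 (size 24, align 8) → ends 72
vy at 72 (size 4, align 4) → ends 76
y at 76 (size 4, align 4) → ends 80
total 80 bytes, alignment 8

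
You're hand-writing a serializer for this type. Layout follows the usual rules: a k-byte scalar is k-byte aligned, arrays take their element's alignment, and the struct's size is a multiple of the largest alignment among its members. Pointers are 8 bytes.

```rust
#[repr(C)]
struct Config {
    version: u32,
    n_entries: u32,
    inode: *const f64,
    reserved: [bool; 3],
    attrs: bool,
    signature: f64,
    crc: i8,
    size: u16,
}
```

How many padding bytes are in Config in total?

0..4  version  (4B, 4-aligned)
4..8  n_entries  (4B, 4-aligned)
8..16  inode  (8B, 8-aligned)
16..19  reserved  (3B, 1-aligned)
19..20  attrs  (1B, 1-aligned)
20..24  -- padding (4B)
24..32  signature  (8B, 8-aligned)
32..33  crc  (1B, 1-aligned)
33..34  -- padding (1B)
34..36  size  (2B, 2-aligned)
36..40  -- tail padding (4B)
sizeof = 40, alignof = 8
data bytes 31, size 40 → padding 9

9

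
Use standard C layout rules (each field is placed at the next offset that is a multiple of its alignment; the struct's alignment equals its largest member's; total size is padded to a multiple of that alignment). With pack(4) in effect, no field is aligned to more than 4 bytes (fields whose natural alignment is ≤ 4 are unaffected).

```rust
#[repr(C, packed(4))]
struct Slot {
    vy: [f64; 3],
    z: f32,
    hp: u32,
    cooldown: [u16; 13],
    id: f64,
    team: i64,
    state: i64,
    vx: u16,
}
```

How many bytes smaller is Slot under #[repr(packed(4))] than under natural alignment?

natural layout:
  vy at 0 (size 24, align 8) → ends 24
  z at 24 (size 4, align 4) → ends 28
  hp at 28 (size 4, align 4) → ends 32
  cooldown at 32 (size 26, align 2) → ends 58
  pad 6 to align 8 for id
  id at 64 (size 8, align 8) → ends 72
  team at 72 (size 8, align 8) → ends 80
  state at 80 (size 8, align 8) → ends 88
  vx at 88 (size 2, align 2) → ends 90
  tail pad 6 to reach multiple of 8
  total 96 bytes, alignment 8
packed(4) layout:
  vy at 0 (size 24, align 4) → ends 24
  z at 24 (size 4, align 4) → ends 28
  hp at 28 (size 4, align 4) → ends 32
  cooldown at 32 (size 26, align 2) → ends 58
  pad 2 to align 4 for id
  id at 60 (size 8, align 4) → ends 68
  team at 68 (size 8, align 4) → ends 76
  state at 76 (size 8, align 4) → ends 84
  vx at 84 (size 2, align 2) → ends 86
  tail pad 2 to reach multiple of 4
  total 88 bytes, alignment 4
96 − 88 = 8

8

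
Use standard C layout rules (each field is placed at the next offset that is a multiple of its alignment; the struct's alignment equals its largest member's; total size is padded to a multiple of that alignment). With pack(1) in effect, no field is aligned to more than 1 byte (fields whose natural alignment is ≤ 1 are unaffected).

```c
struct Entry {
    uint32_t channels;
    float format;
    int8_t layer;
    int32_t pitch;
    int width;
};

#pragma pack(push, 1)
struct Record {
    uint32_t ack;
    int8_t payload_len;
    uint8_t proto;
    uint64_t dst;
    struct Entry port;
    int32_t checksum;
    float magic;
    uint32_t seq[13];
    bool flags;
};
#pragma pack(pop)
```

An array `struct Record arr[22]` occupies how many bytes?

2090

Entry: 0..4  channels  (4B, 4-aligned); 4..8  format  (4B, 4-aligned); 8..9  layer  (1B, 1-aligned); 9..12  -- padding (3B); 12..16  pitch  (4B, 4-aligned); 16..20  width  (4B, 4-aligned); sizeof = 20, alignof = 4
0..4  ack  (4B, 1-aligned)
4..5  payload_len  (1B, 1-aligned)
5..6  proto  (1B, 1-aligned)
6..14  dst  (8B, 1-aligned)
14..34  port  (20B, 1-aligned)
34..38  checksum  (4B, 1-aligned)
38..42  magic  (4B, 1-aligned)
42..94  seq  (52B, 1-aligned)
94..95  flags  (1B, 1-aligned)
sizeof = 95, alignof = 1
array of 22: 22 × 95 = 2090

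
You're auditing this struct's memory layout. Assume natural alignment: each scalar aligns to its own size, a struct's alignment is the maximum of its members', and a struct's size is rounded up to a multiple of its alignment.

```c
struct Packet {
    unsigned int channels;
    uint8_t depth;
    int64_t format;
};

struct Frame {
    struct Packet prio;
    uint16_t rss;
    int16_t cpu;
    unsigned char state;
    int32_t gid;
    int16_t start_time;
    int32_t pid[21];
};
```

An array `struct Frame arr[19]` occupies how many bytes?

Packet: @0: channels [4B, align 4] → 4; @4: depth [1B, align 1] → 5; +3 pad (align 8); @8: format [8B, align 8] → 16; size 16, align 8
@0: prio [16B, align 8] → 16
@16: rss [2B, align 2] → 18
@18: cpu [2B, align 2] → 20
@20: state [1B, align 1] → 21
+3 pad (align 4)
@24: gid [4B, align 4] → 28
@28: start_time [2B, align 2] → 30
+2 pad (align 4)
@32: pid [84B, align 4] → 116
+4 tail pad (align 8)
size 120, align 8
array of 19: 19 × 120 = 2280

2280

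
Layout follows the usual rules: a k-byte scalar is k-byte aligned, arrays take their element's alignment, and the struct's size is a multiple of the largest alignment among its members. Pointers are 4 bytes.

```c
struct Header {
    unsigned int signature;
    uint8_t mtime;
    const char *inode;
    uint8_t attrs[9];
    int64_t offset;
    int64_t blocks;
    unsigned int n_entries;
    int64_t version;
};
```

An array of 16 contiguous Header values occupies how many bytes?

0..4  signature  (4B, 4-aligned)
4..5  mtime  (1B, 1-aligned)
5..8  -- padding (3B)
8..12  inode  (4B, 4-aligned)
12..21  attrs  (9B, 1-aligned)
21..24  -- padding (3B)
24..32  offset  (8B, 8-aligned)
32..40  blocks  (8B, 8-aligned)
40..44  n_entries  (4B, 4-aligned)
44..48  -- padding (4B)
48..56  version  (8B, 8-aligned)
sizeof = 56, alignof = 8
array of 16: 16 × 56 = 896

896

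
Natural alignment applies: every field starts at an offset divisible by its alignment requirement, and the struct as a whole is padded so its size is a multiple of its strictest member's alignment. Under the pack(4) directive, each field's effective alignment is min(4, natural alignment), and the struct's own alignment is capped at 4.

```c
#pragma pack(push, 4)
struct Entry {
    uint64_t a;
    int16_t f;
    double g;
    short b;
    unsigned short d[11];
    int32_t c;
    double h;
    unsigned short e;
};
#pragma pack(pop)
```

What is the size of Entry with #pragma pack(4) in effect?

60

@0: a [8B, align 4] → 8
@8: f [2B, align 2] → 10
+2 pad (align 4)
@12: g [8B, align 4] → 20
@20: b [2B, align 2] → 22
@22: d [22B, align 2] → 44
@44: c [4B, align 4] → 48
@48: h [8B, align 4] → 56
@56: e [2B, align 2] → 58
+2 tail pad (align 4)
size 60, align 4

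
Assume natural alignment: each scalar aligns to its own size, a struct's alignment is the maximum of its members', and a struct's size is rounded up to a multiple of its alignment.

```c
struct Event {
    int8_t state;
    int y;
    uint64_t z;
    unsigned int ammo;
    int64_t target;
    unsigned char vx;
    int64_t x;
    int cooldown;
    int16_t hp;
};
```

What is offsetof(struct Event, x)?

40

0..1  state  (1B, 1-aligned)
1..4  -- padding (3B)
4..8  y  (4B, 4-aligned)
8..16  z  (8B, 8-aligned)
16..20  ammo  (4B, 4-aligned)
20..24  -- padding (4B)
24..32  target  (8B, 8-aligned)
32..33  vx  (1B, 1-aligned)
33..40  -- padding (7B)
40..48  x  (8B, 8-aligned)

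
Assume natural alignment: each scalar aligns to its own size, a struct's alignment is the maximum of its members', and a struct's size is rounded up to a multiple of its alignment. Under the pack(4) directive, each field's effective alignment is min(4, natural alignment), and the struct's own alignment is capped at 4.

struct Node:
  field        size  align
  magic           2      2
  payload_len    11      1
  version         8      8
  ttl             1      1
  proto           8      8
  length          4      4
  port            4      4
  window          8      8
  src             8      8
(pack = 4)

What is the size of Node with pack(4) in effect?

magic at 0 (size 2, align 2) → ends 2
payload_len at 2 (size 11, align 1) → ends 13
pad 3 to align 4 for version
version at 16 (size 8, align 4) → ends 24
ttl at 24 (size 1, align 1) → ends 25
pad 3 to align 4 for proto
proto at 28 (size 8, align 4) → ends 36
length at 36 (size 4, align 4) → ends 40
port at 40 (size 4, align 4) → ends 44
window at 44 (size 8, align 4) → ends 52
src at 52 (size 8, align 4) → ends 60
total 60 bytes, alignment 4

60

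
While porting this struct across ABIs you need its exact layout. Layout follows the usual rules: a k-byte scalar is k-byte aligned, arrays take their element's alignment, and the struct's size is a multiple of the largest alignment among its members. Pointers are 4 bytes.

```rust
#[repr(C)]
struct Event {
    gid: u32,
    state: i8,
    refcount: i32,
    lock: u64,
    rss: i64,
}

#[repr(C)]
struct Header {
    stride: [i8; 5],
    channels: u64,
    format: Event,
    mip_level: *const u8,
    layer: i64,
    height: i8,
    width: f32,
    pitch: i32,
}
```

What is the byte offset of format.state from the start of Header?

Event: @0: gid [4B, align 4] → 4; @4: state [1B, align 1] → 5; +3 pad (align 4); @8: refcount [4B, align 4] → 12; +4 pad (align 8); @16: lock [8B, align 8] → 24; @24: rss [8B, align 8] → 32; size 32, align 8
@0: stride [5B, align 1] → 5
+3 pad (align 8)
@8: channels [8B, align 8] → 16
@16: format [32B, align 8] → 48
within Event: state at 4
16 + 4 = 20

20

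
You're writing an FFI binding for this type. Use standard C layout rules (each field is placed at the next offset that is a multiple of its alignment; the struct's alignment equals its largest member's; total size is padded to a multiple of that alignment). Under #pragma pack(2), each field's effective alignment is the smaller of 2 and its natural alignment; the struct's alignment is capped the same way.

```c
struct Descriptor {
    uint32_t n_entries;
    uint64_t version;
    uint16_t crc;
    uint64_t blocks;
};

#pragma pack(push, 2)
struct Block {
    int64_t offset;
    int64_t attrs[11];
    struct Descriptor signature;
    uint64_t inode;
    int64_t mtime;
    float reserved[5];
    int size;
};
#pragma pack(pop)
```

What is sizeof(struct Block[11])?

Descriptor: n_entries at 0 (size 4, align 4) → ends 4; pad 4 to align 8 for version; version at 8 (size 8, align 8) → ends 16; crc at 16 (size 2, align 2) → ends 18; pad 6 to align 8 for blocks; blocks at 24 (size 8, align 8) → ends 32; total 32 bytes, alignment 8
offset at 0 (size 8, align 2) → ends 8
attrs at 8 (size 88, align 2) → ends 96
signature at 96 (size 32, align 2) → ends 128
inode at 128 (size 8, align 2) → ends 136
mtime at 136 (size 8, align 2) → ends 144
reserved at 144 (size 20, align 2) → ends 164
size at 164 (size 4, align 2) → ends 168
total 168 bytes, alignment 2
array of 11: 11 × 168 = 1848

1848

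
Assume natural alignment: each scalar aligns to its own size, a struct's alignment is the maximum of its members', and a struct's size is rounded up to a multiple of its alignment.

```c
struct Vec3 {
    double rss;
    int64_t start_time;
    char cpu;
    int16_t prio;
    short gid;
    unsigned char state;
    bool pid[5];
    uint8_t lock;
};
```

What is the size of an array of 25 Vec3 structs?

0..8  rss  (8B, 8-aligned)
8..16  start_time  (8B, 8-aligned)
16..17  cpu  (1B, 1-aligned)
17..18  -- padding (1B)
18..20  prio  (2B, 2-aligned)
20..22  gid  (2B, 2-aligned)
22..23  state  (1B, 1-aligned)
23..28  pid  (5B, 1-aligned)
28..29  lock  (1B, 1-aligned)
29..32  -- tail padding (3B)
sizeof = 32, alignof = 8
array of 25: 25 × 32 = 800

800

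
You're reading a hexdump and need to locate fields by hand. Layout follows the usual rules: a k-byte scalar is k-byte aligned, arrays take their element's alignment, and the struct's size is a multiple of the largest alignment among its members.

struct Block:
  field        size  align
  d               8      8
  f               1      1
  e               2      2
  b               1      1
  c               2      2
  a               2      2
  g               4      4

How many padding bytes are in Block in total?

4

d at 0 (size 8, align 8) → ends 8
f at 8 (size 1, align 1) → ends 9
pad 1 to align 2 for e
e at 10 (size 2, align 2) → ends 12
b at 12 (size 1, align 1) → ends 13
pad 1 to align 2 for c
c at 14 (size 2, align 2) → ends 16
a at 16 (size 2, align 2) → ends 18
pad 2 to align 4 for g
g at 20 (size 4, align 4) → ends 24
total 24 bytes, alignment 8
data bytes 20, size 24 → padding 4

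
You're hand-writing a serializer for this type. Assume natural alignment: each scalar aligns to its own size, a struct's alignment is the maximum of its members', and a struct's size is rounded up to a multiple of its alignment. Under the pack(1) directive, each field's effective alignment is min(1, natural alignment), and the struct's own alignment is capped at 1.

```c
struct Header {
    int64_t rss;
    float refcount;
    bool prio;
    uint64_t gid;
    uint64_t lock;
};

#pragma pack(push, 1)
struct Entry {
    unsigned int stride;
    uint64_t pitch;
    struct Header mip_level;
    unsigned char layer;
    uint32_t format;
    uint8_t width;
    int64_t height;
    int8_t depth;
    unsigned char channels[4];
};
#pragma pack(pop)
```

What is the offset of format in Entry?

Header: 0..8  rss  (8B, 8-aligned); 8..12  refcount  (4B, 4-aligned); 12..13  prio  (1B, 1-aligned); 13..16  -- padding (3B); 16..24  gid  (8B, 8-aligned); 24..32  lock  (8B, 8-aligned); sizeof = 32, alignof = 8
0..4  stride  (4B, 1-aligned)
4..12  pitch  (8B, 1-aligned)
12..44  mip_level  (32B, 1-aligned)
44..45  layer  (1B, 1-aligned)
45..49  format  (4B, 1-aligned)

45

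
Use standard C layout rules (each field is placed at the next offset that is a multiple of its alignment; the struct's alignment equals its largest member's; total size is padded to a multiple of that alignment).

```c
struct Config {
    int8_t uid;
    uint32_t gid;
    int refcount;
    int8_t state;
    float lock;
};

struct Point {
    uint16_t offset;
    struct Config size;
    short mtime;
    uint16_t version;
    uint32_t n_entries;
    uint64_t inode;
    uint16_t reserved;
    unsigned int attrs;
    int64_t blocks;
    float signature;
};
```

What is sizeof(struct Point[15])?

960

Config: 0..1  uid  (1B, 1-aligned); 1..4  -- padding (3B); 4..8  gid  (4B, 4-aligned); 8..12  refcount  (4B, 4-aligned); 12..13  state  (1B, 1-aligned); 13..16  -- padding (3B); 16..20  lock  (4B, 4-aligned); sizeof = 20, alignof = 4
0..2  offset  (2B, 2-aligned)
2..4  -- padding (2B)
4..24  size  (20B, 4-aligned)
24..26  mtime  (2B, 2-aligned)
26..28  version  (2B, 2-aligned)
28..32  n_entries  (4B, 4-aligned)
32..40  inode  (8B, 8-aligned)
40..42  reserved  (2B, 2-aligned)
42..44  -- padding (2B)
44..48  attrs  (4B, 4-aligned)
48..56  blocks  (8B, 8-aligned)
56..60  signature  (4B, 4-aligned)
60..64  -- tail padding (4B)
sizeof = 64, alignof = 8
array of 15: 15 × 64 = 960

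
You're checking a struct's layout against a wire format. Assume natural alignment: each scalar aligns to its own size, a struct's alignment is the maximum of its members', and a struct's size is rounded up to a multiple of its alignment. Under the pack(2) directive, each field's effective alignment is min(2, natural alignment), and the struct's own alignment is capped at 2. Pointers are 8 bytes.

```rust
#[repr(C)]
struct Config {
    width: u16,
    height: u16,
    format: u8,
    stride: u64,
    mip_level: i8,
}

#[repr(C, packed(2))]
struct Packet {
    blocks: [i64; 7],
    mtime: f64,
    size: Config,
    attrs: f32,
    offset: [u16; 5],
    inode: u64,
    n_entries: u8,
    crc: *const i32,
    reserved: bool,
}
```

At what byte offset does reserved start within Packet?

Config: width at 0 (size 2, align 2) → ends 2; height at 2 (size 2, align 2) → ends 4; format at 4 (size 1, align 1) → ends 5; pad 3 to align 8 for stride; stride at 8 (size 8, align 8) → ends 16; mip_level at 16 (size 1, align 1) → ends 17; tail pad 7 to reach multiple of 8; total 24 bytes, alignment 8
blocks at 0 (size 56, align 2) → ends 56
mtime at 56 (size 8, align 2) → ends 64
size at 64 (size 24, align 2) → ends 88
attrs at 88 (size 4, align 2) → ends 92
offset at 92 (size 10, align 2) → ends 102
inode at 102 (size 8, align 2) → ends 110
n_entries at 110 (size 1, align 1) → ends 111
pad 1 to align 2 for crc
crc at 112 (size 8, align 2) → ends 120
reserved at 120 (size 1, align 1) → ends 121

120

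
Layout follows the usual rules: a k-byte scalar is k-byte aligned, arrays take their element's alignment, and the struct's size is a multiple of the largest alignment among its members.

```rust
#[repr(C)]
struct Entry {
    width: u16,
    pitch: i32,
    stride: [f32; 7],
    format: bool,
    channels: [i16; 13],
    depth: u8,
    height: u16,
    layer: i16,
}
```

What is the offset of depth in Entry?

64

@0: width [2B, align 2] → 2
+2 pad (align 4)
@4: pitch [4B, align 4] → 8
@8: stride [28B, align 4] → 36
@36: format [1B, align 1] → 37
+1 pad (align 2)
@38: channels [26B, align 2] → 64
@64: depth [1B, align 1] → 65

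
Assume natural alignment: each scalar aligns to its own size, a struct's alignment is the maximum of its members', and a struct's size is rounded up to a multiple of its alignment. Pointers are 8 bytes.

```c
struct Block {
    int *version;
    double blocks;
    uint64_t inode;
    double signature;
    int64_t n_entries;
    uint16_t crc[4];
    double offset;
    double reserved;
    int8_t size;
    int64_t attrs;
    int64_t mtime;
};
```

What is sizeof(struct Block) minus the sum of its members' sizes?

7

version at 0 (size 8, align 8) → ends 8
blocks at 8 (size 8, align 8) → ends 16
inode at 16 (size 8, align 8) → ends 24
signature at 24 (size 8, align 8) → ends 32
n_entries at 32 (size 8, align 8) → ends 40
crc at 40 (size 8, align 2) → ends 48
offset at 48 (size 8, align 8) → ends 56
reserved at 56 (size 8, align 8) → ends 64
size at 64 (size 1, align 1) → ends 65
pad 7 to align 8 for attrs
attrs at 72 (size 8, align 8) → ends 80
mtime at 80 (size 8, align 8) → ends 88
total 88 bytes, alignment 8
data bytes 81, size 88 → padding 7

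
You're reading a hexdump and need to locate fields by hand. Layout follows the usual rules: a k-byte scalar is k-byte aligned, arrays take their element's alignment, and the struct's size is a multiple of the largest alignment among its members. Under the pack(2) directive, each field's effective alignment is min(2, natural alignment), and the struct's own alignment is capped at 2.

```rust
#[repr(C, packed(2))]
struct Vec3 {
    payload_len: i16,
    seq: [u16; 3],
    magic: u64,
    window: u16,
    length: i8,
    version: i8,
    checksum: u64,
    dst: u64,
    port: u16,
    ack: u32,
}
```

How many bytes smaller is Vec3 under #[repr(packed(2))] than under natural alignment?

6

natural layout:
  payload_len at 0 (size 2, align 2) → ends 2
  seq at 2 (size 6, align 2) → ends 8
  magic at 8 (size 8, align 8) → ends 16
  window at 16 (size 2, align 2) → ends 18
  length at 18 (size 1, align 1) → ends 19
  version at 19 (size 1, align 1) → ends 20
  pad 4 to align 8 for checksum
  checksum at 24 (size 8, align 8) → ends 32
  dst at 32 (size 8, align 8) → ends 40
  port at 40 (size 2, align 2) → ends 42
  pad 2 to align 4 for ack
  ack at 44 (size 4, align 4) → ends 48
  total 48 bytes, alignment 8
packed(2) layout:
  payload_len at 0 (size 2, align 2) → ends 2
  seq at 2 (size 6, align 2) → ends 8
  magic at 8 (size 8, align 2) → ends 16
  window at 16 (size 2, align 2) → ends 18
  length at 18 (size 1, align 1) → ends 19
  version at 19 (size 1, align 1) → ends 20
  checksum at 20 (size 8, align 2) → ends 28
  dst at 28 (size 8, align 2) → ends 36
  port at 36 (size 2, align 2) → ends 38
  ack at 38 (size 4, align 2) → ends 42
  total 42 bytes, alignment 2
48 − 42 = 6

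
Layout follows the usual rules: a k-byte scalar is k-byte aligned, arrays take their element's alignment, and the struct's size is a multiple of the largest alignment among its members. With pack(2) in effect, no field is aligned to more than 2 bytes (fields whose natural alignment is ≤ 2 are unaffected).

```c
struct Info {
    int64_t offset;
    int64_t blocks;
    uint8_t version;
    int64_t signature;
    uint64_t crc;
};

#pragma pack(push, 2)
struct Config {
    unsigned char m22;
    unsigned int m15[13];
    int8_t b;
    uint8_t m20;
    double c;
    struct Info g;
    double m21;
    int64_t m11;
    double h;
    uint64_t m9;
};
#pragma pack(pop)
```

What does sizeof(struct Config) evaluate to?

Info: @0: offset [8B, align 8] → 8; @8: blocks [8B, align 8] → 16; @16: version [1B, align 1] → 17; +7 pad (align 8); @24: signature [8B, align 8] → 32; @32: crc [8B, align 8] → 40; size 40, align 8
@0: m22 [1B, align 1] → 1
+1 pad (align 2)
@2: m15 [52B, align 2] → 54
@54: b [1B, align 1] → 55
@55: m20 [1B, align 1] → 56
@56: c [8B, align 2] → 64
@64: g [40B, align 2] → 104
@104: m21 [8B, align 2] → 112
@112: m11 [8B, align 2] → 120
@120: h [8B, align 2] → 128
@128: m9 [8B, align 2] → 136
size 136, align 2

136 bytes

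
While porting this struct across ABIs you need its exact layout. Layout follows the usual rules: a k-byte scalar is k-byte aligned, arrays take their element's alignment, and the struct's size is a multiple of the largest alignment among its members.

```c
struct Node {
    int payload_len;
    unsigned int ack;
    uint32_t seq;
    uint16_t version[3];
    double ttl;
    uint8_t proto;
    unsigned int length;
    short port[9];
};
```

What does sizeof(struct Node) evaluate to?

payload_len at 0 (size 4, align 4) → ends 4
ack at 4 (size 4, align 4) → ends 8
seq at 8 (size 4, align 4) → ends 12
version at 12 (size 6, align 2) → ends 18
pad 6 to align 8 for ttl
ttl at 24 (size 8, align 8) → ends 32
proto at 32 (size 1, align 1) → ends 33
pad 3 to align 4 for length
length at 36 (size 4, align 4) → ends 40
port at 40 (size 18, align 2) → ends 58
tail pad 6 to reach multiple of 8
total 64 bytes, alignment 8

64 bytes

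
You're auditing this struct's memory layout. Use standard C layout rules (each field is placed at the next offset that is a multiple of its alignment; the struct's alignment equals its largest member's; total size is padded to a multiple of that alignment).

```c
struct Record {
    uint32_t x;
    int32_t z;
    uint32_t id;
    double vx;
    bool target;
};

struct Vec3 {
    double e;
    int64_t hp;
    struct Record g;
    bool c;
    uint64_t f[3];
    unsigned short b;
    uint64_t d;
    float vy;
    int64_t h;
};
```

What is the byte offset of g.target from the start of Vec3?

40

Record: 0..4  x  (4B, 4-aligned); 4..8  z  (4B, 4-aligned); 8..12  id  (4B, 4-aligned); 12..16  -- padding (4B); 16..24  vx  (8B, 8-aligned); 24..25  target  (1B, 1-aligned); 25..32  -- tail padding (7B); sizeof = 32, alignof = 8
0..8  e  (8B, 8-aligned)
8..16  hp  (8B, 8-aligned)
16..48  g  (32B, 8-aligned)
within Record: target at 24
16 + 24 = 40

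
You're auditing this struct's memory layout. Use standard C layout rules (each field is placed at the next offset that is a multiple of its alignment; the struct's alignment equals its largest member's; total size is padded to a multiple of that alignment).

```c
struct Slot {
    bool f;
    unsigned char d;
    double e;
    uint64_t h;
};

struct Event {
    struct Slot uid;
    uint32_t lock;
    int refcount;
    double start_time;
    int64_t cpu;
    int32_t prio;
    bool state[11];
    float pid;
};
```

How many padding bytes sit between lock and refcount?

0

Slot: 0..1  f  (1B, 1-aligned); 1..2  d  (1B, 1-aligned); 2..8  -- padding (6B); 8..16  e  (8B, 8-aligned); 16..24  h  (8B, 8-aligned); sizeof = 24, alignof = 8
0..24  uid  (24B, 8-aligned)
24..28  lock  (4B, 4-aligned)
28..32  refcount  (4B, 4-aligned)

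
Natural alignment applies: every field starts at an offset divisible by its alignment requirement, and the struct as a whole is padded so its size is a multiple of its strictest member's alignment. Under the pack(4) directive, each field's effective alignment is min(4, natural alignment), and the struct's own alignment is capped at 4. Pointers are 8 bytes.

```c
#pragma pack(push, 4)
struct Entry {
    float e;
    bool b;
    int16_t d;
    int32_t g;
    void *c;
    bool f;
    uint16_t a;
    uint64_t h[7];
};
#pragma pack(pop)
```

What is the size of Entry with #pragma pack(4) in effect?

80

@0: e [4B, align 4] → 4
@4: b [1B, align 1] → 5
+1 pad (align 2)
@6: d [2B, align 2] → 8
@8: g [4B, align 4] → 12
@12: c [8B, align 4] → 20
@20: f [1B, align 1] → 21
+1 pad (align 2)
@22: a [2B, align 2] → 24
@24: h [56B, align 4] → 80
size 80, align 4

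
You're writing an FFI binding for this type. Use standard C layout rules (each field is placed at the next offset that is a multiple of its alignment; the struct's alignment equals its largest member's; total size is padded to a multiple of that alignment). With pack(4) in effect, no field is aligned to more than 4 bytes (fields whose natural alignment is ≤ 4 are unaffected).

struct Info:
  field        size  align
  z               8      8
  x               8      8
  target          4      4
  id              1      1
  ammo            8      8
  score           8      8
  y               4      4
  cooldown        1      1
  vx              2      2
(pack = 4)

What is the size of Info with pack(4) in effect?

48

z at 0 (size 8, align 4) → ends 8
x at 8 (size 8, align 4) → ends 16
target at 16 (size 4, align 4) → ends 20
id at 20 (size 1, align 1) → ends 21
pad 3 to align 4 for ammo
ammo at 24 (size 8, align 4) → ends 32
score at 32 (size 8, align 4) → ends 40
y at 40 (size 4, align 4) → ends 44
cooldown at 44 (size 1, align 1) → ends 45
pad 1 to align 2 for vx
vx at 46 (size 2, align 2) → ends 48
total 48 bytes, alignment 4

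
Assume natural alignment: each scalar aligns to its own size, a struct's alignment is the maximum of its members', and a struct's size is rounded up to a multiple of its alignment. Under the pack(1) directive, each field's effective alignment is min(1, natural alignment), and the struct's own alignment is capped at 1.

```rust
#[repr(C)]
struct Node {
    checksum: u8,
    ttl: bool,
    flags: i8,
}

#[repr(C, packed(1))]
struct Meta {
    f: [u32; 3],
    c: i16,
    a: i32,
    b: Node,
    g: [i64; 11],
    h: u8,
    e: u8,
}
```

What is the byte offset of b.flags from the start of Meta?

20

Node: 0..1  checksum  (1B, 1-aligned); 1..2  ttl  (1B, 1-aligned); 2..3  flags  (1B, 1-aligned); sizeof = 3, alignof = 1
0..12  f  (12B, 1-aligned)
12..14  c  (2B, 1-aligned)
14..18  a  (4B, 1-aligned)
18..21  b  (3B, 1-aligned)
within Node: flags at 2
18 + 2 = 20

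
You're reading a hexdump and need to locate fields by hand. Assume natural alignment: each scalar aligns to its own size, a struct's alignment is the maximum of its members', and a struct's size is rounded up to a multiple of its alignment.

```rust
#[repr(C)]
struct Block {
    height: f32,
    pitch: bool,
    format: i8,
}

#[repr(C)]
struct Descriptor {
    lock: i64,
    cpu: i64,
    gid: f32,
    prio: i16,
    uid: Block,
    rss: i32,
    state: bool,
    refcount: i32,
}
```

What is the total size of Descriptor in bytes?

48

Block: @0: height [4B, align 4] → 4; @4: pitch [1B, align 1] → 5; @5: format [1B, align 1] → 6; +2 tail pad (align 4); size 8, align 4
@0: lock [8B, align 8] → 8
@8: cpu [8B, align 8] → 16
@16: gid [4B, align 4] → 20
@20: prio [2B, align 2] → 22
+2 pad (align 4)
@24: uid [8B, align 4] → 32
@32: rss [4B, align 4] → 36
@36: state [1B, align 1] → 37
+3 pad (align 4)
@40: refcount [4B, align 4] → 44
+4 tail pad (align 8)
size 48, align 8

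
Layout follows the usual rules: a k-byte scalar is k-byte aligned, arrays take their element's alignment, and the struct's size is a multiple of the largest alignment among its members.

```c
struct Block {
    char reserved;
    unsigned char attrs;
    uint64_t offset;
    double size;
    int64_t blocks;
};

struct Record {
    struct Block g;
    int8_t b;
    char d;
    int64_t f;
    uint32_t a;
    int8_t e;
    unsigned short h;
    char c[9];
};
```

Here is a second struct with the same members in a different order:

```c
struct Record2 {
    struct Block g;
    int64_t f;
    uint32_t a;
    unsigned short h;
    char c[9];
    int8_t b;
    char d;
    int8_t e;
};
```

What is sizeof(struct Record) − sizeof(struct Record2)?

8

Block: @0: reserved [1B, align 1] → 1; @1: attrs [1B, align 1] → 2; +6 pad (align 8); @8: offset [8B, align 8] → 16; @16: size [8B, align 8] → 24; @24: blocks [8B, align 8] → 32; size 32, align 8
@0: g [32B, align 8] → 32
@32: b [1B, align 1] → 33
@33: d [1B, align 1] → 34
+6 pad (align 8)
@40: f [8B, align 8] → 48
@48: a [4B, align 4] → 52
@52: e [1B, align 1] → 53
+1 pad (align 2)
@54: h [2B, align 2] → 56
@56: c [9B, align 1] → 65
+7 tail pad (align 8)
size 72, align 8
— Record2 —
@0: g [32B, align 8] → 32
@32: f [8B, align 8] → 40
@40: a [4B, align 4] → 44
@44: h [2B, align 2] → 46
@46: c [9B, align 1] → 55
@55: b [1B, align 1] → 56
@56: d [1B, align 1] → 57
@57: e [1B, align 1] → 58
+6 tail pad (align 8)
size 64, align 8
72 − 64 = 8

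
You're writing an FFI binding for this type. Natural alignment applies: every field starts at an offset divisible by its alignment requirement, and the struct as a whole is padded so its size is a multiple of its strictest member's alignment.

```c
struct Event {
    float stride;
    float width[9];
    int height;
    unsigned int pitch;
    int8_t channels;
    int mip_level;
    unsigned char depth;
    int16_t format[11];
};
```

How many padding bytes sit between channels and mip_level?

3

stride at 0 (size 4, align 4) → ends 4
width at 4 (size 36, align 4) → ends 40
height at 40 (size 4, align 4) → ends 44
pitch at 44 (size 4, align 4) → ends 48
channels at 48 (size 1, align 1) → ends 49
pad 3 to align 4 for mip_level
mip_level at 52 (size 4, align 4) → ends 56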